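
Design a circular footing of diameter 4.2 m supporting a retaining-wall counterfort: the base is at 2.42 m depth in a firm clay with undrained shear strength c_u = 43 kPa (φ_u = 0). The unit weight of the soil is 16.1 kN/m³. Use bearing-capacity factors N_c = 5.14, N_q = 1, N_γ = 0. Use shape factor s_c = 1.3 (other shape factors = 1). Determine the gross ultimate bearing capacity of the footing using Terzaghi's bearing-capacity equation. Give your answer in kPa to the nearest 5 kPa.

q = γ·D_f = 16.1 × 2.42 = 38.962 kPa.
c·N_c·s_c = 43 × 5.14 × 1.3 = 287.33 kPa
q·N_q = 38.962 × 1 = 38.962 kPa
q_ult = 287.33 + 38.962 = 326.29 kPa.

q_ult ≈ 325 kPa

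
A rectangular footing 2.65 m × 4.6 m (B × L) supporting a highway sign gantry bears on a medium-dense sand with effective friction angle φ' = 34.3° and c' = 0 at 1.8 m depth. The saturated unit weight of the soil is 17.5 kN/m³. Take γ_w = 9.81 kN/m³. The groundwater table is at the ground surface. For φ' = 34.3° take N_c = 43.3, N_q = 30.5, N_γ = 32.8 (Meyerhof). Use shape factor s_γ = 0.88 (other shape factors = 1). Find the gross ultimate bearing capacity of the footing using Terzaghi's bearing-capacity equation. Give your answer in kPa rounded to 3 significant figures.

γ' = 17.5 − 9.81 = 7.69 kN/m³ (submerged throughout). q = 7.69 × 1.8 = 13.842 kPa; the same γ' applies in the ½γBN_γ term.
q·N_q = 13.842 × 30.5 = 422.18 kPa
0.5·γ·B·N_γ·s_γ = 0.5 × 7.69 × 2.65 × 32.8 × 0.88 = 294.1 kPa
q_ult = 422.18 + 294.1 = 716.28 kPa.

q_ult ≈ 716 kPa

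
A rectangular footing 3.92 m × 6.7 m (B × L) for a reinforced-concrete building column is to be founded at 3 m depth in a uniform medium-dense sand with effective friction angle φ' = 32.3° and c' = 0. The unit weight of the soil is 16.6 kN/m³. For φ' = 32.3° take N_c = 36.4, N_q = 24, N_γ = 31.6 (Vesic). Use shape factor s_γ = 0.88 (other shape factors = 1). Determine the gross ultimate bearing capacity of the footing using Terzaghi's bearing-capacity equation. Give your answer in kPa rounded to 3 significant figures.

Overburden at base level: q = 16.6 × 3 = 49.8 kPa.
Surcharge term q·N_q = 49.8 × 24 = 1195.2 kPa; self-weight term 0.5·γ·B·N_γ·s_γ = 0.5 × 16.6 × 3.92 × 31.6 × 0.88 = 904.76 kPa.
q_ult = 1195.2 + 904.76 = 2100 kPa.

q_ult ≈ 2100 kPa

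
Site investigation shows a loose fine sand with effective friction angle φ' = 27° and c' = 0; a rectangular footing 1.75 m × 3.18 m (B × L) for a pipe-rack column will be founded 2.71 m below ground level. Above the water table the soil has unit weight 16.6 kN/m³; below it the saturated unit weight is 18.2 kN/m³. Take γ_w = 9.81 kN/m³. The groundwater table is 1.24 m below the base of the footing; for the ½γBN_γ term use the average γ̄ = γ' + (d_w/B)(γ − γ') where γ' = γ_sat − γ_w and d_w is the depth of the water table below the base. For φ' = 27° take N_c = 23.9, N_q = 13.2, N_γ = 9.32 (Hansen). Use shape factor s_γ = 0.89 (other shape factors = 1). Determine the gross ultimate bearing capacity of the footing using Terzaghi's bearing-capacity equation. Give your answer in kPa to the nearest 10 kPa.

Overburden at base level: q = 16.6 × 2.71 = 44.986 kPa.
The water table is 1.24 m below the base (< B = 1.75 m), so the ½γBN_γ term uses γ̄ = γ' + (d_w/B)(γ − γ') = 8.39 + (1.24/1.75)(16.6 − 8.39) = 14.207 kN/m³.
Surcharge term q·N_q = 44.986 × 13.2 = 593.82 kPa; self-weight term 0.5·γ·B·N_γ·s_γ = 0.5 × 14.207 × 1.75 × 9.32 × 0.89 = 103.12 kPa.
q_ult = 593.82 + 103.12 = 696.93 kPa.

q_ult ≈ 700 kPa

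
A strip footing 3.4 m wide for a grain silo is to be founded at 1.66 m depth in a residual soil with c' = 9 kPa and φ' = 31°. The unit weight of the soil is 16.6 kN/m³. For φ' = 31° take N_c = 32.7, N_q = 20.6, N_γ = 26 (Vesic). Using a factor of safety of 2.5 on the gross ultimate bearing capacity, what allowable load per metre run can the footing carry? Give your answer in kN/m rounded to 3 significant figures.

Overburden at base level: q = 16.6 × 1.66 = 27.556 kPa.
Cohesion term c·N_c = 9 × 32.7 = 294.3 kPa; surcharge term q·N_q = 27.556 × 20.6 = 567.65 kPa; self-weight term 0.5·γ·B·N_γ = 0.5 × 16.6 × 3.4 × 26 = 733.72 kPa.
q_ult = 294.3 + 567.65 + 733.72 = 1595.7 kPa.
Gross allowable pressure q_all = 1595.7 / 2.5 = 638.27 kPa.
Allowable wall load = q_all × B = 638.27 × 3.4 = 2170.1 kN per metre run.

≈ 2170 kN/m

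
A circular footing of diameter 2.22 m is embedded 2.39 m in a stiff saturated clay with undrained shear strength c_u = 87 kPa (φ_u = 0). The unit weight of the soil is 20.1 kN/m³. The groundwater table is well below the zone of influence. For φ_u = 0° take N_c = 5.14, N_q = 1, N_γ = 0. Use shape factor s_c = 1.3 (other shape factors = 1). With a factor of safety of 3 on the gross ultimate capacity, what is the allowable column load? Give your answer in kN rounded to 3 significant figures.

P_all ≈ 812 kN

Overburden at base level: q = 20.1 × 2.39 = 48.039 kPa.
Cohesion term c·N_c·s_c = 87 × 5.14 × 1.3 = 581.33 kPa; surcharge term q·N_q = 48.039 × 1 = 48.039 kPa.
q_ult = 581.33 + 48.039 = 629.37 kPa.
Gross allowable pressure q_all = 629.37 / 3 = 209.79 kPa.
Footing area = 3.8708 m², so allowable column load = 209.79 × 3.8708 = 812.06 kN.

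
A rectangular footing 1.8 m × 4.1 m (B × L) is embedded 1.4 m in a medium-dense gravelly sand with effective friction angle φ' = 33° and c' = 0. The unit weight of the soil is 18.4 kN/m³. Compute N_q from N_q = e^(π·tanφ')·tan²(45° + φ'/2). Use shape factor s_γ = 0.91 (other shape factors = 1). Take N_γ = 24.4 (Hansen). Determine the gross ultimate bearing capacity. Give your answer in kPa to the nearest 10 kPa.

tan33° = 0.6494, so N_q = e^(π×0.6494)·tan²(61.5°) = 7.692 × 3.392 = 26.09.
q = γ·D_f = 18.4 × 1.4 = 25.76 kPa.
q·N_q = 25.76 × 26.092 = 672.13 kPa
0.5·γ·B·N_γ·s_γ = 0.5 × 18.4 × 1.8 × 24.4 × 0.91 = 367.7 kPa
q_ult = 672.13 + 367.7 = 1039.8 kPa.

q_ult ≈ 1040 kPa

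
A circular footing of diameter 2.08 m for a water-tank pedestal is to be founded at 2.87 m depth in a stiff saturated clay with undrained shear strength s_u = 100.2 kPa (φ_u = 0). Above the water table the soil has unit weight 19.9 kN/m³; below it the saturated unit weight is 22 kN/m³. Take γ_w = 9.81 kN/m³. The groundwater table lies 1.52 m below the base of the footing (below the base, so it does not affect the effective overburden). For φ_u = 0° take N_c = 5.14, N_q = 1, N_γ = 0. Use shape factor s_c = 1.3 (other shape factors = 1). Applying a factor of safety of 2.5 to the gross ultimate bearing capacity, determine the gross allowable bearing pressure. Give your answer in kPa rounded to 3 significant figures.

q_all ≈ 291 kPa

Overburden at base level: q = 19.9 × 2.87 = 57.113 kPa.
Cohesion term c·N_c·s_c = 100.2 × 5.14 × 1.3 = 669.54 kPa; surcharge term q·N_q = 57.113 × 1 = 57.113 kPa.
q_ult = 669.54 + 57.113 = 726.65 kPa.
q_all = q_ult / FS = 726.65 / 2.5 = 290.66 kPa.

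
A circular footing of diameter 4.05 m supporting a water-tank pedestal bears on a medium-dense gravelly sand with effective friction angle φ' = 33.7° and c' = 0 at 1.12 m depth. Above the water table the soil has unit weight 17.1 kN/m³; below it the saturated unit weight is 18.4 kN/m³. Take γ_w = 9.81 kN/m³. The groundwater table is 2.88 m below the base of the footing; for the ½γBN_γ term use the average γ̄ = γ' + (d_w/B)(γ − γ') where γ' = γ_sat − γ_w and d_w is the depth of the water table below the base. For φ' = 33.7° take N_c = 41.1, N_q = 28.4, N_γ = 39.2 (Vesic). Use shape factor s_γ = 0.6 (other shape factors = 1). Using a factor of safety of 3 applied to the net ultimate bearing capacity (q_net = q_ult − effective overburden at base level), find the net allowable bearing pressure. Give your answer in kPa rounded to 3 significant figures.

Effective surcharge at the founding depth q = γ·D_f = 17.1 × 1.12 = 19.152 kPa.
With d_w = 2.88 m < B, γ̄ = 8.59 + (2.88/4.05) × (17.1 − 8.59) = 14.642 kN/m³.
q_ult = q·N_q + 0.5·γ·B·N_γ·s_γ
     = 19.152 × 28.4 + 0.5 × 14.642 × 4.05 × 39.2 × 0.6
     = 543.92 + 697.35 = 1241.3 kPa.
Net ultimate: q_net = 1241.3 − 19.152 = 1222.1 kPa.
q_all(net) = 1222.1 / 3 = 407.37 kPa.

q_all(net) ≈ 407 kPa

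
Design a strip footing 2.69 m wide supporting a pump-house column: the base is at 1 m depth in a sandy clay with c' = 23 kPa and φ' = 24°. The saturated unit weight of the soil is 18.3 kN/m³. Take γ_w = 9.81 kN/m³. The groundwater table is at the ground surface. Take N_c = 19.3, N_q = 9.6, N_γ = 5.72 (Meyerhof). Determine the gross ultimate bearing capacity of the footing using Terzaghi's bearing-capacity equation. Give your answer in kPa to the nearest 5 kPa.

Water table at ground surface, so effective unit weight γ' = 18.3 − 9.81 = 8.49 kN/m³ is used throughout; overburden q = 8.49 × 1 = 8.49 kPa; the same γ' applies in the ½γBN_γ term.
Cohesion term c·N_c = 23 × 19.3 = 443.9 kPa; surcharge term q·N_q = 8.49 × 9.6 = 81.504 kPa; self-weight term 0.5·γ·B·N_γ = 0.5 × 8.49 × 2.69 × 5.72 = 65.317 kPa.
q_ult = 443.9 + 81.504 + 65.317 = 590.72 kPa.

q_ult ≈ 590 kPa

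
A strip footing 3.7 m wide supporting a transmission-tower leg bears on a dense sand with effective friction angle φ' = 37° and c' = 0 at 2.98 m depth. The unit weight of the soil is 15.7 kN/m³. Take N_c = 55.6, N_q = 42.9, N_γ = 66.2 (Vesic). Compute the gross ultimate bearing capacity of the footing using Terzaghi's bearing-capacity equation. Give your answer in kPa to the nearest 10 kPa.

Overburden at base level: q = 15.7 × 2.98 = 46.786 kPa.
Surcharge term q·N_q = 46.786 × 42.9 = 2007.1 kPa; self-weight term 0.5·γ·B·N_γ = 0.5 × 15.7 × 3.7 × 66.2 = 1922.8 kPa.
q_ult = 2007.1 + 1922.8 = 3929.9 kPa.

q_ult ≈ 3930 kPa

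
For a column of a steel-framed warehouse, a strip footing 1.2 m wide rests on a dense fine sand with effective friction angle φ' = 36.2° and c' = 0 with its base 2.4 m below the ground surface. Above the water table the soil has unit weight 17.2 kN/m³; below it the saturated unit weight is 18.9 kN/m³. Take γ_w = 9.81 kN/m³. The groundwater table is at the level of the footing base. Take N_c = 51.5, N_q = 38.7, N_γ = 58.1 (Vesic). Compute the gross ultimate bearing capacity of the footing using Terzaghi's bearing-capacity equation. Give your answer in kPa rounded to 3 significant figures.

q = γ·D_f = 17.2 × 2.4 = 41.28 kPa.
For the ½γBN_γ term take γ' = 18.9 − 9.81 = 9.09 kN/m³ (soil below base is submerged).
q·N_q = 41.28 × 38.7 = 1597.5 kPa
0.5·γ·B·N_γ = 0.5 × 9.09 × 1.2 × 58.1 = 316.88 kPa
q_ult = 1597.5 + 316.88 = 1914.4 kPa.

q_ult ≈ 1910 kPa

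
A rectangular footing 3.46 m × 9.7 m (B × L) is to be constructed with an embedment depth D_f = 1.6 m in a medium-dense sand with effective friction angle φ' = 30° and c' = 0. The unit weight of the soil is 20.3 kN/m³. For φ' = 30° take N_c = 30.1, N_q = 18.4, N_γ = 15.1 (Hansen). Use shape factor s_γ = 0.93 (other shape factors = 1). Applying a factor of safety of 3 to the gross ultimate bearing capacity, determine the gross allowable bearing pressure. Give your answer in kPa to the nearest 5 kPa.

Overburden at base level: q = 20.3 × 1.6 = 32.48 kPa.
Surcharge term q·N_q = 32.48 × 18.4 = 597.63 kPa; self-weight term 0.5·γ·B·N_γ·s_γ = 0.5 × 20.3 × 3.46 × 15.1 × 0.93 = 493.18 kPa.
q_ult = 597.63 + 493.18 = 1090.8 kPa.
q_all = q_ult / FS = 1090.8 / 3 = 363.6 kPa.

q_all ≈ 365 kPa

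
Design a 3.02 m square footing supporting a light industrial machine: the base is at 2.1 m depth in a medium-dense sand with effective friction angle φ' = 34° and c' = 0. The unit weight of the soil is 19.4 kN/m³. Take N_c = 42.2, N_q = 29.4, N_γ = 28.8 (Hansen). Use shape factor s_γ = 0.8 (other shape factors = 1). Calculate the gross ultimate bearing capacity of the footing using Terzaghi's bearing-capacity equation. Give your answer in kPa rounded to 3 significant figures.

q_ult ≈ 1870 kPa

q = γ·D_f = 19.4 × 2.1 = 40.74 kPa.
q·N_q = 40.74 × 29.4 = 1197.8 kPa
0.5·γ·B·N_γ·s_γ = 0.5 × 19.4 × 3.02 × 28.8 × 0.8 = 674.93 kPa
q_ult = 1197.8 + 674.93 = 1872.7 kPa.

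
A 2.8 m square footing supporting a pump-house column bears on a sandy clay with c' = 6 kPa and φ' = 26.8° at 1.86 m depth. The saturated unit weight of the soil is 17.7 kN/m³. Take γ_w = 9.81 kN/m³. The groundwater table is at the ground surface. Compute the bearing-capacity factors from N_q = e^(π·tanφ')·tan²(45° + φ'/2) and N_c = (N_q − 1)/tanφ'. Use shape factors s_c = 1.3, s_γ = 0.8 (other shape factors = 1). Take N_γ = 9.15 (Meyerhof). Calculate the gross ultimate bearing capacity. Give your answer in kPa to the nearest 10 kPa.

tan26.8° = 0.5051, so N_q = e^(π×0.5051)·tan²(58.4°) = 4.889 × 2.642 = 12.92.
N_c = (12.92 − 1)/tan26.8° = 23.59.
With the water table at the surface the whole profile is submerged: γ' = 17.7 − 9.81 = 7.89 kN/m³, so q = γ'·D_f = 14.675 kPa; the same γ' applies in the ½γBN_γ term.
q_ult = c·N_c·s_c + q·N_q + 0.5·γ·B·N_γ·s_γ
     = 6 × 23.591 × 1.3 + 14.675 × 12.917 + 0.5 × 7.89 × 2.8 × 9.15 × 0.8
     = 184.01 + 189.56 + 80.857 = 454.43 kPa.

q_ult ≈ 450 kPa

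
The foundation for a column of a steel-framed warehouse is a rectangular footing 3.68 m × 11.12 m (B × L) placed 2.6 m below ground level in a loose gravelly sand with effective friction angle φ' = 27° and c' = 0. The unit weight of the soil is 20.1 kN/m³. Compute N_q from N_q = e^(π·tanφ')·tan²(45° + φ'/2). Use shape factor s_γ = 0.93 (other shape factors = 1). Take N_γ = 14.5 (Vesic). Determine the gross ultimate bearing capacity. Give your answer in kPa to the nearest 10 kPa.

q_ult ≈ 1190 kPa

tan27° = 0.5095, so N_q = e^(π×0.5095)·tan²(58.5°) = 4.957 × 2.663 = 13.2.
Effective surcharge at the founding depth q = γ·D_f = 20.1 × 2.6 = 52.26 kPa.
q_ult = q·N_q + 0.5·γ·B·N_γ·s_γ
     = 52.26 × 13.199 + 0.5 × 20.1 × 3.68 × 14.5 × 0.93
     = 689.79 + 498.73 = 1188.5 kPa.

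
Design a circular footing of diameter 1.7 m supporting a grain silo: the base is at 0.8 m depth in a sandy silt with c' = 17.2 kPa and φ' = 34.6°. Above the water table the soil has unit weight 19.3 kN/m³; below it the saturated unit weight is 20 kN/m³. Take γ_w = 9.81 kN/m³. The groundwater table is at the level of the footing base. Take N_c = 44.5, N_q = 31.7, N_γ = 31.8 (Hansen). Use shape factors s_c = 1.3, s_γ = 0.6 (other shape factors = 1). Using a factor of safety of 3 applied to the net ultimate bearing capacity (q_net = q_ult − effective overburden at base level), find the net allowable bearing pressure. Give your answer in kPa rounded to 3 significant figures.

q = γ·D_f = 19.3 × 0.8 = 15.44 kPa.
For the ½γBN_γ term take γ' = 20 − 9.81 = 10.19 kN/m³ (soil below base is submerged).
c·N_c·s_c = 17.2 × 44.5 × 1.3 = 995.02 kPa
q·N_q = 15.44 × 31.7 = 489.45 kPa
0.5·γ·B·N_γ·s_γ = 0.5 × 10.19 × 1.7 × 31.8 × 0.6 = 165.26 kPa
q_ult = 995.02 + 489.45 + 165.26 = 1649.7 kPa.
Net ultimate: q_net = 1649.7 − 15.44 = 1634.3 kPa.
q_all(net) = 1634.3 / 3 = 544.76 kPa.

q_all(net) ≈ 545 kPa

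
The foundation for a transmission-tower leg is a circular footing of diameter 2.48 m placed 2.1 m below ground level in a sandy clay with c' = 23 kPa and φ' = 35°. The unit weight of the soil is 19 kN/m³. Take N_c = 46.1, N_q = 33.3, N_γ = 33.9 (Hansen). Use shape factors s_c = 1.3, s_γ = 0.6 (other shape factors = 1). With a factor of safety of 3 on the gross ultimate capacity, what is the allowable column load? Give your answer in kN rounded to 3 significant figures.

q = γ·D_f = 19 × 2.1 = 39.9 kPa.
c·N_c·s_c = 23 × 46.1 × 1.3 = 1378.4 kPa
q·N_q = 39.9 × 33.3 = 1328.7 kPa
0.5·γ·B·N_γ·s_γ = 0.5 × 19 × 2.48 × 33.9 × 0.6 = 479.21 kPa
q_ult = 1378.4 + 1328.7 + 479.21 = 3186.3 kPa.
Gross allowable pressure q_all = 3186.3 / 3 = 1062.1 kPa.
Footing area = 4.8305 m², so allowable column load = 1062.1 × 4.8305 = 5130.4 kN.

P_all ≈ 5130 kN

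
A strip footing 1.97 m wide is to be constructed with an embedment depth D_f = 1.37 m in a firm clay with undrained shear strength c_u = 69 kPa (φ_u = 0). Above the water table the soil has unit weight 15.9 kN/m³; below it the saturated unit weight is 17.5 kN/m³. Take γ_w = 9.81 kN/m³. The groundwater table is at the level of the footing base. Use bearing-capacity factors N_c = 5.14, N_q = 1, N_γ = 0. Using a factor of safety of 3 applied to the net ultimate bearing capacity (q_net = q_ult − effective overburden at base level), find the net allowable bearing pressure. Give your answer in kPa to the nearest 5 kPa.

Overburden at base level: q = 15.9 × 1.37 = 21.783 kPa.
Cohesion term c·N_c = 69 × 5.14 = 354.66 kPa; surcharge term q·N_q = 21.783 × 1 = 21.783 kPa.
q_ult = 354.66 + 21.783 = 376.44 kPa.
Net ultimate: q_net = 376.44 − 21.783 = 354.66 kPa.
q_all(net) = 354.66 / 3 = 118.22 kPa.

q_all(net) ≈ 120 kPa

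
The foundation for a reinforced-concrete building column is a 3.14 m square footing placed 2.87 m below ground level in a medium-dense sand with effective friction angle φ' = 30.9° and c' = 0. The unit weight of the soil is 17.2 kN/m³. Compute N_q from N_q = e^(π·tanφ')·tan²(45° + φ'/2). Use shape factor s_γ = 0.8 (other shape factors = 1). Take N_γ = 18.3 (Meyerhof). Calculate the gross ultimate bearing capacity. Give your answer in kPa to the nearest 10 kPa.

q_ult ≈ 1400 kPa

tan30.9° = 0.5985, so N_q = e^(π×0.5985)·tan²(60.45°) = 6.555 × 3.111 = 20.39.
q = γ·D_f = 17.2 × 2.87 = 49.364 kPa.
q·N_q = 49.364 × 20.394 = 1006.7 kPa
0.5·γ·B·N_γ·s_γ = 0.5 × 17.2 × 3.14 × 18.3 × 0.8 = 395.34 kPa
q_ult = 1006.7 + 395.34 = 1402.1 kPa.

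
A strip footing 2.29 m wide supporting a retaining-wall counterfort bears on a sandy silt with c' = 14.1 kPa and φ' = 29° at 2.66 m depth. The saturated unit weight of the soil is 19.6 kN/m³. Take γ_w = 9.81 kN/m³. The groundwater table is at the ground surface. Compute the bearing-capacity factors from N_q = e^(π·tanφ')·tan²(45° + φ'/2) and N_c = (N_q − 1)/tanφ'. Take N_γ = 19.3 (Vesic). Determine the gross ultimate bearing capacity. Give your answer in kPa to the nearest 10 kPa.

q_ult ≈ 1040 kPa

tan29° = 0.5543, so N_q = e^(π×0.5543)·tan²(59.5°) = 5.705 × 2.882 = 16.44.
N_c = (16.44 − 1)/tan29° = 27.86.
Water table at ground surface, so effective unit weight γ' = 19.6 − 9.81 = 9.79 kN/m³ is used throughout; overburden q = 9.79 × 2.66 = 26.041 kPa; the same γ' applies in the ½γBN_γ term.
Cohesion term c·N_c = 14.1 × 27.86 = 392.83 kPa; surcharge term q·N_q = 26.041 × 16.443 = 428.21 kPa; self-weight term 0.5·γ·B·N_γ = 0.5 × 9.79 × 2.29 × 19.3 = 216.34 kPa.
q_ult = 392.83 + 428.21 + 216.34 = 1037.4 kPa.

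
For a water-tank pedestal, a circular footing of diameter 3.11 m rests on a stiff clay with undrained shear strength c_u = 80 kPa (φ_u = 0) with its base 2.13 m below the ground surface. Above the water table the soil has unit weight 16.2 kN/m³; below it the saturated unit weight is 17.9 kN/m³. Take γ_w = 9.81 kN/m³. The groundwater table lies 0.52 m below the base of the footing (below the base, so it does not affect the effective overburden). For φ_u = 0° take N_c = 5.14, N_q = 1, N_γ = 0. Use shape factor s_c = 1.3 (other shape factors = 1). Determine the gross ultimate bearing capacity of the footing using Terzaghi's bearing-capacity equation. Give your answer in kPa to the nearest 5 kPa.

q_ult ≈ 570 kPa

q = γ·D_f = 16.2 × 2.13 = 34.506 kPa.
c·N_c·s_c = 80 × 5.14 × 1.3 = 534.56 kPa
q·N_q = 34.506 × 1 = 34.506 kPa
q_ult = 534.56 + 34.506 = 569.07 kPa.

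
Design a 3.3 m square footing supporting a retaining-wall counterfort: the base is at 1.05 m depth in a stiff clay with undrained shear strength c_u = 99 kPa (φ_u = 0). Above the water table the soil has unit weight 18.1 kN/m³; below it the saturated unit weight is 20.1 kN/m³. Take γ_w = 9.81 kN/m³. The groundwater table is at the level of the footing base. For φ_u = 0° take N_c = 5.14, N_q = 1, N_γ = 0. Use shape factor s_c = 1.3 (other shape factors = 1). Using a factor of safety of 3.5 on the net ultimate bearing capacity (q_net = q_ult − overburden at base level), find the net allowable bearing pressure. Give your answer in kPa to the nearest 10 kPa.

q_all(net) ≈ 190 kPa

Overburden at base level: q = 18.1 × 1.05 = 19.005 kPa.
Cohesion term c·N_c·s_c = 99 × 5.14 × 1.3 = 661.52 kPa; surcharge term q·N_q = 19.005 × 1 = 19.005 kPa.
q_ult = 661.52 + 19.005 = 680.52 kPa.
q_net = 680.52 − 19.005 = 661.52 kPa.
q_all(net) = 661.52 / 3.5 = 189.01 kPa.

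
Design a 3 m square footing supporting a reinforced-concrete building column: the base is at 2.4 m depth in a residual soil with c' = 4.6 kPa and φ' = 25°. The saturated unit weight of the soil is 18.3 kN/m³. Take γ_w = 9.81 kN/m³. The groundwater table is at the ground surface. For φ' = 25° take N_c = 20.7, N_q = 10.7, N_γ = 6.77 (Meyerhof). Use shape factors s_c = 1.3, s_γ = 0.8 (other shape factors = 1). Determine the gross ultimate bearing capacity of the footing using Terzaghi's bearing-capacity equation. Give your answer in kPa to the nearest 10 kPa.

γ' = 18.3 − 9.81 = 8.49 kN/m³ (submerged throughout). q = 8.49 × 2.4 = 20.376 kPa; the same γ' applies in the ½γBN_γ term.
c·N_c·s_c = 4.6 × 20.7 × 1.3 = 123.79 kPa
q·N_q = 20.376 × 10.7 = 218.02 kPa
0.5·γ·B·N_γ·s_γ = 0.5 × 8.49 × 3 × 6.77 × 0.8 = 68.973 kPa
q_ult = 123.79 + 218.02 + 68.973 = 410.78 kPa.

q_ult ≈ 410 kPa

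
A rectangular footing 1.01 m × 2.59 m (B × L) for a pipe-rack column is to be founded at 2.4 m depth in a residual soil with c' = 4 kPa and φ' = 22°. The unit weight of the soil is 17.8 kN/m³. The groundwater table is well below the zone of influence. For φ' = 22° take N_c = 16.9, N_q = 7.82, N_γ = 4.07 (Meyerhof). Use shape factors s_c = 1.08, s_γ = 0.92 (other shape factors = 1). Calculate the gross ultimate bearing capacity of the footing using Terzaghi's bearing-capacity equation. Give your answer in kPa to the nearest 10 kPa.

Effective surcharge at the founding depth q = γ·D_f = 17.8 × 2.4 = 42.72 kPa.
q_ult = c·N_c·s_c + q·N_q + 0.5·γ·B·N_γ·s_γ
     = 4 × 16.9 × 1.08 + 42.72 × 7.82 + 0.5 × 17.8 × 1.01 × 4.07 × 0.92
     = 73.008 + 334.07 + 33.658 = 440.74 kPa.

q_ult ≈ 440 kPa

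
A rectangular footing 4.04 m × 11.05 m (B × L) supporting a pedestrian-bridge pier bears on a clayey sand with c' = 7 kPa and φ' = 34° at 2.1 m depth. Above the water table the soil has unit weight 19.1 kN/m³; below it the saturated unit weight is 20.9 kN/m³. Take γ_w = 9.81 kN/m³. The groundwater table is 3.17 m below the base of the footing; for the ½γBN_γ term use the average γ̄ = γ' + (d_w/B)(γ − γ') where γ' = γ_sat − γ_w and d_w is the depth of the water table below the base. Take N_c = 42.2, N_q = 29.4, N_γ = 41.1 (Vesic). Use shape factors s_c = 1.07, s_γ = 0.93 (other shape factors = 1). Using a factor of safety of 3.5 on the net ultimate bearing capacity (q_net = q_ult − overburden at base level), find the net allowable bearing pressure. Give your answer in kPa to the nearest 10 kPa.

q_all(net) ≈ 800 kPa

Effective surcharge at the founding depth q = γ·D_f = 19.1 × 2.1 = 40.11 kPa.
With d_w = 3.17 m < B, γ̄ = 11.09 + (3.17/4.04) × (19.1 − 11.09) = 17.375 kN/m³.
q_ult = c·N_c·s_c + q·N_q + 0.5·γ·B·N_γ·s_γ
     = 7 × 42.2 × 1.07 + 40.11 × 29.4 + 0.5 × 17.375 × 4.04 × 41.1 × 0.93
     = 316.08 + 1179.2 + 1341.5 = 2836.8 kPa.
q_net = 2836.8 − 40.11 = 2796.7 kPa.
q_all(net) = 2796.7 / 3.5 = 799.07 kPa.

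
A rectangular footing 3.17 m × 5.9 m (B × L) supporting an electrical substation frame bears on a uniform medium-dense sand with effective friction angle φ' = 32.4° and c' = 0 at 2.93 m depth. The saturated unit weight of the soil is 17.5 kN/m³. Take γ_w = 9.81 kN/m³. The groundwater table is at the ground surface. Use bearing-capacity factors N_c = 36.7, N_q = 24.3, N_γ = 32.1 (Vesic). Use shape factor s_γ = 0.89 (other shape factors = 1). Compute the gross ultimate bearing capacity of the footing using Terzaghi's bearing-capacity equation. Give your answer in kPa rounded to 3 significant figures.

q_ult ≈ 896 kPa

Water table at ground surface, so effective unit weight γ' = 17.5 − 9.81 = 7.69 kN/m³ is used throughout; overburden q = 7.69 × 2.93 = 22.532 kPa; the same γ' applies in the ½γBN_γ term.
Surcharge term q·N_q = 22.532 × 24.3 = 547.52 kPa; self-weight term 0.5·γ·B·N_γ·s_γ = 0.5 × 7.69 × 3.17 × 32.1 × 0.89 = 348.22 kPa.
q_ult = 547.52 + 348.22 = 895.74 kPa.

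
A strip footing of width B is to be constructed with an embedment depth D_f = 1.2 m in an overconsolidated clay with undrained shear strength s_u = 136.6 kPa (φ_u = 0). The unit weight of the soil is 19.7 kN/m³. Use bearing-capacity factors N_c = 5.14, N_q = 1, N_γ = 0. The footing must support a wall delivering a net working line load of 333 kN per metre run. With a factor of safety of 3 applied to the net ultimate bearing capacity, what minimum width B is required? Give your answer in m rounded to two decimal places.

q = γ·D_f = 19.7 × 1.2 = 23.64 kPa.
c·N_c = 136.6 × 5.14 = 702.12 kPa
q·N_q = 23.64 × 1 = 23.64 kPa
q_ult = 702.12 + 23.64 = 725.76 kPa.
For φ = 0 the ½γBN_γ term vanishes, so q_ult is independent of B. q_net = 725.76 − 23.64 = 702.12 kPa; q_all(net) = 702.12/3 = 234.04 kPa.
Required width B = w / q_all(net) = 333 / 234.04 = 1.423 m.

B = 1.42 m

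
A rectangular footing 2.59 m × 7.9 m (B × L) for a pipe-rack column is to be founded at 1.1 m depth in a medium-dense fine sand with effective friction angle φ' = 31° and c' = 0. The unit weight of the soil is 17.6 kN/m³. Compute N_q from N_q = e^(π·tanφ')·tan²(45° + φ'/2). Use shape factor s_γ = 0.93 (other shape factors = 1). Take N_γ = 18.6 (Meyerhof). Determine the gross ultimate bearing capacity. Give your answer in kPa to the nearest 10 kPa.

q_ult ≈ 790 kPa

tan31° = 0.6009, so N_q = e^(π×0.6009)·tan²(60.5°) = 6.604 × 3.124 = 20.63.
q = γ·D_f = 17.6 × 1.1 = 19.36 kPa.
q·N_q = 19.36 × 20.631 = 399.41 kPa
0.5·γ·B·N_γ·s_γ = 0.5 × 17.6 × 2.59 × 18.6 × 0.93 = 394.26 kPa
q_ult = 399.41 + 394.26 = 793.67 kPa.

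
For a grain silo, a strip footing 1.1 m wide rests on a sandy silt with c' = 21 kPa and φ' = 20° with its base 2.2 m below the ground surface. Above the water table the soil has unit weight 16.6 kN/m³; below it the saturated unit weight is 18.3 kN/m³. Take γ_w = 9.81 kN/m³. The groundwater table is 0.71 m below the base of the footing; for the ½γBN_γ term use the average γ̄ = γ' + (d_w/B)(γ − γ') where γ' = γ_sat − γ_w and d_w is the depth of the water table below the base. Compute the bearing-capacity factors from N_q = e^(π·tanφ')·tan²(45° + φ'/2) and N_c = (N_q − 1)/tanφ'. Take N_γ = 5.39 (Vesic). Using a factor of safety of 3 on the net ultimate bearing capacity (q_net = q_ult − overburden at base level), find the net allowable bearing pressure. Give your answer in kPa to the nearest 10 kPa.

N_q = e^(π·tan20°)·tan²(55°) = 6.4; N_c = (N_q − 1)/tanφ' = 14.83.
q = γ·D_f = 16.6 × 2.2 = 36.52 kPa.
γ' = 8.49 kN/m³; averaging over the depth B below the base, γ̄ = γ' + (d_w/B)(γ − γ') = 13.725 kN/m³.
c·N_c = 21 × 14.835 = 311.53 kPa
q·N_q = 36.52 × 6.3994 = 233.71 kPa
0.5·γ·B·N_γ = 0.5 × 13.725 × 1.1 × 5.39 = 40.687 kPa
q_ult = 311.53 + 233.71 + 40.687 = 585.92 kPa.
q_net = 585.92 − 36.52 = 549.4 kPa.
q_all(net) = 549.4 / 3 = 183.13 kPa.

q_all(net) ≈ 180 kPa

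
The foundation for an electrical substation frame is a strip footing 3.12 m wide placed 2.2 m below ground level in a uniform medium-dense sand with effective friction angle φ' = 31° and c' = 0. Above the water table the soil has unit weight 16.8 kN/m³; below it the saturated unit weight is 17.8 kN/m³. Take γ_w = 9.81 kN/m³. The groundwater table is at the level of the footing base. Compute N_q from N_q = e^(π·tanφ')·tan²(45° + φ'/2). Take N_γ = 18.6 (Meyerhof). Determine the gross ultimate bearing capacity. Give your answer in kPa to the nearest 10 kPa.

tan31° = 0.6009, so N_q = e^(π×0.6009)·tan²(60.5°) = 6.604 × 3.124 = 20.63.
Effective surcharge at the founding depth q = γ·D_f = 16.8 × 2.2 = 36.96 kPa.
The water table coincides with the base, so in the self-weight term γ → γ' = 7.99 kN/m³.
q_ult = q·N_q + 0.5·γ·B·N_γ
     = 36.96 × 20.631 + 0.5 × 7.99 × 3.12 × 18.6
     = 762.51 + 231.84 = 994.35 kPa.

q_ult ≈ 990 kPa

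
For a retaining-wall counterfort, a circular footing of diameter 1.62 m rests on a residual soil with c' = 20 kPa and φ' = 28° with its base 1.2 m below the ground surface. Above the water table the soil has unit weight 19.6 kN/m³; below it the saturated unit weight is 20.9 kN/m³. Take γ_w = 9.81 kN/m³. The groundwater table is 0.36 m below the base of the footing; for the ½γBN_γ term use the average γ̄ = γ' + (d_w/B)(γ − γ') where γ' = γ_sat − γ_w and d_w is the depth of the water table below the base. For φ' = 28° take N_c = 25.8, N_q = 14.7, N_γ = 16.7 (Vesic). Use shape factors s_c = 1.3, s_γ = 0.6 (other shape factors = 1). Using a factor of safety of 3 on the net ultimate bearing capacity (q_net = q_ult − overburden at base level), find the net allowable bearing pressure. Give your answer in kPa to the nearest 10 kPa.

q = γ·D_f = 19.6 × 1.2 = 23.52 kPa.
γ' = 11.09 kN/m³; averaging over the depth B below the base, γ̄ = γ' + (d_w/B)(γ − γ') = 12.981 kN/m³.
c·N_c·s_c = 20 × 25.8 × 1.3 = 670.8 kPa
q·N_q = 23.52 × 14.7 = 345.74 kPa
0.5·γ·B·N_γ·s_γ = 0.5 × 12.981 × 1.62 × 16.7 × 0.6 = 105.36 kPa
q_ult = 670.8 + 345.74 + 105.36 = 1121.9 kPa.
q_net = 1121.9 − 23.52 = 1098.4 kPa.
q_all(net) = 1098.4 / 3 = 366.13 kPa.

q_all(net) ≈ 370 kPa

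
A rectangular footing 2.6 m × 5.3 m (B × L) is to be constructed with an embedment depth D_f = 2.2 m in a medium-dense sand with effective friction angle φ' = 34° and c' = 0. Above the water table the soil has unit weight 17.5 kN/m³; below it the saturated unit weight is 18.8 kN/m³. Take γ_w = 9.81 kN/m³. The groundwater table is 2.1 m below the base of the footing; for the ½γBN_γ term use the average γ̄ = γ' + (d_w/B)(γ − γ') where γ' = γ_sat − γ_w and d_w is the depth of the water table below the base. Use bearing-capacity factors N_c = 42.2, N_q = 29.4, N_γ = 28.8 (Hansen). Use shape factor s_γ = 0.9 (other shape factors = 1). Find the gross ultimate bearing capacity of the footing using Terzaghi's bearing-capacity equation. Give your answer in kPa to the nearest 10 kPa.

q_ult ≈ 1670 kPa

Overburden at base level: q = 17.5 × 2.2 = 38.5 kPa.
The water table is 2.1 m below the base (< B = 2.6 m), so the ½γBN_γ term uses γ̄ = γ' + (d_w/B)(γ − γ') = 8.99 + (2.1/2.6)(17.5 − 8.99) = 15.863 kN/m³.
Surcharge term q·N_q = 38.5 × 29.4 = 1131.9 kPa; self-weight term 0.5·γ·B·N_γ·s_γ = 0.5 × 15.863 × 2.6 × 28.8 × 0.9 = 534.54 kPa.
q_ult = 1131.9 + 534.54 = 1666.4 kPa.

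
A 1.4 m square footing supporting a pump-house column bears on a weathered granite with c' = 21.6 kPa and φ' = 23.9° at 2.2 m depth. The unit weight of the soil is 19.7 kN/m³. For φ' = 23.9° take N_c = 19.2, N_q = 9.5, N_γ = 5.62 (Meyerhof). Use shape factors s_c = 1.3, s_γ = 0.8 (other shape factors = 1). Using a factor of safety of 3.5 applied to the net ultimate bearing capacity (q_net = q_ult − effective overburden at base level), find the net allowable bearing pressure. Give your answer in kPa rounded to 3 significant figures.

Effective surcharge at the founding depth q = γ·D_f = 19.7 × 2.2 = 43.34 kPa.
q_ult = c·N_c·s_c + q·N_q + 0.5·γ·B·N_γ·s_γ
     = 21.6 × 19.2 × 1.3 + 43.34 × 9.5 + 0.5 × 19.7 × 1.4 × 5.62 × 0.8
     = 539.14 + 411.73 + 62 = 1012.9 kPa.
Net ultimate: q_net = 1012.9 − 43.34 = 969.53 kPa.
q_all(net) = 969.53 / 3.5 = 277.01 kPa.

q_all(net) ≈ 277 kPa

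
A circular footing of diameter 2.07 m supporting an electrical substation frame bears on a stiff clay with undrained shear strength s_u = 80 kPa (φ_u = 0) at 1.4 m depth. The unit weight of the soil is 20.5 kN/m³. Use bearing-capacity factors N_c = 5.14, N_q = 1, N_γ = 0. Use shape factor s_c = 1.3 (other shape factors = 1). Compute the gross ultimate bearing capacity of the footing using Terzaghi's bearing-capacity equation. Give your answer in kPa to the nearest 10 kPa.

Overburden at base level: q = 20.5 × 1.4 = 28.7 kPa.
Cohesion term c·N_c·s_c = 80 × 5.14 × 1.3 = 534.56 kPa; surcharge term q·N_q = 28.7 × 1 = 28.7 kPa.
q_ult = 534.56 + 28.7 = 563.26 kPa.

q_ult ≈ 560 kPa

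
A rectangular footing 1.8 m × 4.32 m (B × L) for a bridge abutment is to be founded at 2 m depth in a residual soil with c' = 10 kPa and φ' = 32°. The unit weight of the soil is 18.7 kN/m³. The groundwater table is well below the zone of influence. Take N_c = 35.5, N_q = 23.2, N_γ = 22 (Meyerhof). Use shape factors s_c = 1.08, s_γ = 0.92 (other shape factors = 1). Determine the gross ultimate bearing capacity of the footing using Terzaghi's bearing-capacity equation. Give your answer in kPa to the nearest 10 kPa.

Effective surcharge at the founding depth q = γ·D_f = 18.7 × 2 = 37.4 kPa.
q_ult = c·N_c·s_c + q·N_q + 0.5·γ·B·N_γ·s_γ
     = 10 × 35.5 × 1.08 + 37.4 × 23.2 + 0.5 × 18.7 × 1.8 × 22 × 0.92
     = 383.4 + 867.68 + 340.64 = 1591.7 kPa.

q_ult ≈ 1590 kPa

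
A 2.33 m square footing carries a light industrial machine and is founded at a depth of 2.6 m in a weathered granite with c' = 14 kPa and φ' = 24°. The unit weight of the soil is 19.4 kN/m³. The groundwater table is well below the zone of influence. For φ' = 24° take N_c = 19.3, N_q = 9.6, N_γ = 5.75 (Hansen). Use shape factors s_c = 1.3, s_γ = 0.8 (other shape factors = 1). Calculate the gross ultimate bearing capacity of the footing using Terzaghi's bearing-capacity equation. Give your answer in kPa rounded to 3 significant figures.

Overburden at base level: q = 19.4 × 2.6 = 50.44 kPa.
Cohesion term c·N_c·s_c = 14 × 19.3 × 1.3 = 351.26 kPa; surcharge term q·N_q = 50.44 × 9.6 = 484.22 kPa; self-weight term 0.5·γ·B·N_γ·s_γ = 0.5 × 19.4 × 2.33 × 5.75 × 0.8 = 103.96 kPa.
q_ult = 351.26 + 484.22 + 103.96 = 939.45 kPa.

q_ult ≈ 939 kPa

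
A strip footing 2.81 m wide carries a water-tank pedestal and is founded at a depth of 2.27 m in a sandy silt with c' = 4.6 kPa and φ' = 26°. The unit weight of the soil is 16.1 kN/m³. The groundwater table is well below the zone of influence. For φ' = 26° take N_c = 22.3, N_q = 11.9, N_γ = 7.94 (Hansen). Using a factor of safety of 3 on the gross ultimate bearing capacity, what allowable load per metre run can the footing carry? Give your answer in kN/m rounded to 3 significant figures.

Overburden at base level: q = 16.1 × 2.27 = 36.547 kPa.
Cohesion term c·N_c = 4.6 × 22.3 = 102.58 kPa; surcharge term q·N_q = 36.547 × 11.9 = 434.91 kPa; self-weight term 0.5·γ·B·N_γ = 0.5 × 16.1 × 2.81 × 7.94 = 179.61 kPa.
q_ult = 102.58 + 434.91 + 179.61 = 717.1 kPa.
Gross allowable pressure q_all = 717.1 / 3 = 239.03 kPa.
Allowable wall load = q_all × B = 239.03 × 2.81 = 671.68 kN per metre run.

≈ 672 kN/m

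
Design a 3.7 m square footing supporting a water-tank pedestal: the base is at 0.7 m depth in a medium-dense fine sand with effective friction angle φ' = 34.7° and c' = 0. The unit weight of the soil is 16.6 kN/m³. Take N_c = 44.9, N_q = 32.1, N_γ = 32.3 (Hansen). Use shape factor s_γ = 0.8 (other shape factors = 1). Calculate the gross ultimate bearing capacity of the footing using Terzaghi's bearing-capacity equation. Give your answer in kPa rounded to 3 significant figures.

q_ult ≈ 1170 kPa

q = γ·D_f = 16.6 × 0.7 = 11.62 kPa.
q·N_q = 11.62 × 32.1 = 373 kPa
0.5·γ·B·N_γ·s_γ = 0.5 × 16.6 × 3.7 × 32.3 × 0.8 = 793.55 kPa
q_ult = 373 + 793.55 = 1166.5 kPa.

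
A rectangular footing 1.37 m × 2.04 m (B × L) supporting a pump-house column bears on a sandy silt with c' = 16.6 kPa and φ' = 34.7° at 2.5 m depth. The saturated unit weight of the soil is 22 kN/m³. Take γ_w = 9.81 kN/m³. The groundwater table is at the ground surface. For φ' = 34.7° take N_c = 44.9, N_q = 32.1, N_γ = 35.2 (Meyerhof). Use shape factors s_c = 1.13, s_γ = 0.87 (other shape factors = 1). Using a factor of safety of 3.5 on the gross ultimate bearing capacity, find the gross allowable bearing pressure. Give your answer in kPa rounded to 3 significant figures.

With the water table at the surface the whole profile is submerged: γ' = 22 − 9.81 = 12.19 kN/m³, so q = γ'·D_f = 30.475 kPa; the same γ' applies in the ½γBN_γ term.
q_ult = c·N_c·s_c + q·N_q + 0.5·γ·B·N_γ·s_γ
     = 16.6 × 44.9 × 1.13 + 30.475 × 32.1 + 0.5 × 12.19 × 1.37 × 35.2 × 0.87
     = 842.23 + 978.25 + 255.71 = 2076.2 kPa.
q_all = 2076.2 / 3.5 = 593.2 kPa.

q_all ≈ 593 kPa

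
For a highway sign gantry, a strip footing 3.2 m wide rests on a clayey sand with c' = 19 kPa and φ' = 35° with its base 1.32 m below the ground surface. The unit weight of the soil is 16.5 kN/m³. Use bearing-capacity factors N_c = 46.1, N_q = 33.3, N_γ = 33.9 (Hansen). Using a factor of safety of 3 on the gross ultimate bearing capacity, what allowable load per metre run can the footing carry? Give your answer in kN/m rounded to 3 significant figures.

q = γ·D_f = 16.5 × 1.32 = 21.78 kPa.
c·N_c = 19 × 46.1 = 875.9 kPa
q·N_q = 21.78 × 33.3 = 725.27 kPa
0.5·γ·B·N_γ = 0.5 × 16.5 × 3.2 × 33.9 = 894.96 kPa
q_ult = 875.9 + 725.27 + 894.96 = 2496.1 kPa.
Gross allowable pressure q_all = 2496.1 / 3 = 832.04 kPa.
Allowable wall load = q_all × B = 832.04 × 3.2 = 2662.5 kN per metre run.

≈ 2660 kN/m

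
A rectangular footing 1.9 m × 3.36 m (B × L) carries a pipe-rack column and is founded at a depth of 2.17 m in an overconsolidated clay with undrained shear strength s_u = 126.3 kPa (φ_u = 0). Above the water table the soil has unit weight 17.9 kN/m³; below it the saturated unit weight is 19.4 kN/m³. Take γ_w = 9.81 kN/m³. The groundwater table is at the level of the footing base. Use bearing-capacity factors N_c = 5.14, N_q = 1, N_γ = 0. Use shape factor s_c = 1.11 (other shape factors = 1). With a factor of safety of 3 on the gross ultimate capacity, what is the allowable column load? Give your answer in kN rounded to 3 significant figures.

P_all ≈ 1620 kN

Effective surcharge at the founding depth q = γ·D_f = 17.9 × 2.17 = 38.843 kPa.
q_ult = c·N_c·s_c + q·N_q
     = 126.3 × 5.14 × 1.11 + 38.843 × 1
     = 720.59 + 38.843 = 759.44 kPa.
Gross allowable pressure q_all = 759.44 / 3 = 253.15 kPa.
Footing area = 6.384 m², so allowable column load = 253.15 × 6.384 = 1616.1 kN.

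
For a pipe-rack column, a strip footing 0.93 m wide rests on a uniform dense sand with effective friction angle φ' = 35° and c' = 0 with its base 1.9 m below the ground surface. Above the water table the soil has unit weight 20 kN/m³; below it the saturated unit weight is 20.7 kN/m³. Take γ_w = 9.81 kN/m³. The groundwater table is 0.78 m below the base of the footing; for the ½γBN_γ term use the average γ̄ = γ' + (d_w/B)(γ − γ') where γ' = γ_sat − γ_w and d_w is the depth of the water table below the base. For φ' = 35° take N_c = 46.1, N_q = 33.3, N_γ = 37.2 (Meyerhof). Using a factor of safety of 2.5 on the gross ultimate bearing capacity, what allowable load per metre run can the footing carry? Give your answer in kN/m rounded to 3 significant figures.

Effective surcharge at the founding depth q = γ·D_f = 20 × 1.9 = 38 kPa.
With d_w = 0.78 m < B, γ̄ = 10.89 + (0.78/0.93) × (20 − 10.89) = 18.531 kN/m³.
q_ult = q·N_q + 0.5·γ·B·N_γ
     = 38 × 33.3 + 0.5 × 18.531 × 0.93 × 37.2
     = 1265.4 + 320.54 = 1585.9 kPa.
Gross allowable pressure q_all = 1585.9 / 2.5 = 634.38 kPa.
Allowable wall load = q_all × B = 634.38 × 0.93 = 589.97 kN per metre run.

≈ 590 kN/m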